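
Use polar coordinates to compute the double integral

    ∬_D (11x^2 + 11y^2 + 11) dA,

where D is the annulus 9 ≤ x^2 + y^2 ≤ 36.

The region D is 3 ≤ r ≤ 6, 0 ≤ θ ≤ 2π in polar coordinates, where x = r cos(θ), y = r sin(θ), and dA = r dr dθ.

Under the substitution, the integrand becomes 11r^2 + 11, so

    ∬_D (11x^2 + 11y^2 + 11) dA = ∫_{0}^{2π} ∫_{3}^{6} (11r^2 + 11) · r dr dθ.

Inner integral (in r): ∫_{3}^{6} (11r^2 + 11) · r dr = 13959/4.

Outer integral (in θ): ∫_{0}^{2π} (13959/4) dθ = 13959π/2.

Therefore ∬_D (11x^2 + 11y^2 + 11) dA = 13959π/2.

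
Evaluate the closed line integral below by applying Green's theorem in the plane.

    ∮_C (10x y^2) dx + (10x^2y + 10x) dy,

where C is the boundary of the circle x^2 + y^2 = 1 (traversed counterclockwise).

Green's theorem converts the closed line integral into a double integral over the enclosed region D:

    ∮_C P dx + Q dy = ∬_D (∂Q/∂x - ∂P/∂y) dA.

Here P = 10x y^2, Q = 10x^2y + 10x, so

    ∂Q/∂x = 20x y + 10,    ∂P/∂y = 20x y,
    ∂Q/∂x - ∂P/∂y = 10.

D is the region x^2 + y^2 ≤ 1. Evaluating the double integral:

In polar coordinates (x = r cos θ, y = r sin θ, dA = r dr dθ) the integrand becomes 10, so

    ∬_D (10) dA = ∫_0^{2π} ∫_0^{1} (10) · r dr dθ.

Inner (r from 0 to 1): 5.
Outer (θ from 0 to 2π): 10π.

Therefore ∮_C P dx + Q dy = 10π.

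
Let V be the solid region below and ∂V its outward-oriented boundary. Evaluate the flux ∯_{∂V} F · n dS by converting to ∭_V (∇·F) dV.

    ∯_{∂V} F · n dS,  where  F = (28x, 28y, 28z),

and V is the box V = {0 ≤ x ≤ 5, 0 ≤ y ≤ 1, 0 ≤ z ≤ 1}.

By the divergence theorem,

    ∯_{∂V} F · n dS = ∭_V (∇ · F) dV.

Compute the divergence:
    ∇ · F = ∂F_x/∂x + ∂F_y/∂y + ∂F_z/∂z = 28 + 28 + 28 = 84.

V is a rectangular box, so dV = dx dy dz with 0 ≤ x ≤ 5, 0 ≤ y ≤ 1, 0 ≤ z ≤ 1.

Integrate (84) over V as an iterated integral:

    ∭_V (∇·F) dV = ∫_0^{5} ∫_0^{1} ∫_0^{1} (84) dz dy dx.

Inner (z from 0 to 1): 84.
Middle (y from 0 to 1): 84.
Outer (x from 0 to 5): 420.

Therefore ∯_{∂V} F · n dS = 420.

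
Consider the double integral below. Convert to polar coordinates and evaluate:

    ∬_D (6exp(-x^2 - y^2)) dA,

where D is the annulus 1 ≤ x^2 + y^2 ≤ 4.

The region D is 1 ≤ r ≤ 2, 0 ≤ θ ≤ 2π in polar coordinates, where x = r cos(θ), y = r sin(θ), and dA = r dr dθ.

Under the substitution, the integrand becomes 6exp(-r^2), so

    ∬_D (6exp(-x^2 - y^2)) dA = ∫_{0}^{2π} ∫_{1}^{2} (6exp(-r^2)) · r dr dθ.

Inner integral (in r): ∫_{1}^{2} (6exp(-r^2)) · r dr = -(3 - 3exp(3))exp(-4).

Outer integral (in θ): ∫_{0}^{2π} (-(3 - 3exp(3))exp(-4)) dθ = -6π (1 - exp(3))exp(-4).

Therefore ∬_D (6exp(-x^2 - y^2)) dA = -6π (1 - exp(3))exp(-4).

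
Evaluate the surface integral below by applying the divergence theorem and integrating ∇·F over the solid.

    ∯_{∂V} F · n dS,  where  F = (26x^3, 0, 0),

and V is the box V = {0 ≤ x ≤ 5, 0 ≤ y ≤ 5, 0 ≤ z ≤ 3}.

By the divergence theorem,

    ∯_{∂V} F · n dS = ∭_V (∇ · F) dV.

Compute the divergence:
    ∇ · F = ∂F_x/∂x + ∂F_y/∂y + ∂F_z/∂z = 78x^2 + 0 + 0 = 78x^2.

V is a rectangular box, so dV = dx dy dz with 0 ≤ x ≤ 5, 0 ≤ y ≤ 5, 0 ≤ z ≤ 3.

Integrate (78x^2) over V as an iterated integral:

    ∭_V (∇·F) dV = ∫_0^{5} ∫_0^{5} ∫_0^{3} (78x^2) dz dy dx.

Inner (z from 0 to 3): 234x^2.
Middle (y from 0 to 5): 1170x^2.
Outer (x from 0 to 5): 48750.

Therefore ∯_{∂V} F · n dS = 48750.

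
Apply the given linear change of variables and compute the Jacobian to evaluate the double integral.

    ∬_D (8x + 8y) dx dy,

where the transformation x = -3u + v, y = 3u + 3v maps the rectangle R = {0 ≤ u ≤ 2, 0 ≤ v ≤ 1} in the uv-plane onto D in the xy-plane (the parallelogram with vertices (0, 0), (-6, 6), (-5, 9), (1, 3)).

Compute the Jacobian determinant of (x, y) with respect to (u, v):

    ∂(x,y)/∂(u,v) = | -3  1 | = (-3)(3) - (1)(3) = -12.
                   | 3  3 |

Its absolute value is |J| = 12 (the area scaling factor).

Substituting x = -3u + v, y = 3u + 3v into the integrand,

    8x + 8y → 32v,

so the integral becomes

    ∬_R (32v) · |J| du dv = ∫_0^2 ∫_0^1 (384v) dv du.

Inner (v): 192.
Outer (u): 384.

Therefore ∬_D (8x + 8y) dx dy = 384.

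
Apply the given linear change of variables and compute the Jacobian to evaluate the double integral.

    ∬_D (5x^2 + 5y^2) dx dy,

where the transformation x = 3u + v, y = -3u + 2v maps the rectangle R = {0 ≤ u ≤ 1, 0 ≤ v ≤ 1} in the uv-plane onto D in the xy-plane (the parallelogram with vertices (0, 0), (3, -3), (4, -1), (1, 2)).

Compute the Jacobian determinant of (x, y) with respect to (u, v):

    ∂(x,y)/∂(u,v) = | 3  1 | = (3)(2) - (1)(-3) = 9.
                   | -3  2 |

Its absolute value is |J| = 9 (the area scaling factor).

Substituting x = 3u + v, y = -3u + 2v into the integrand,

    5x^2 + 5y^2 → 90u^2 - 30u v + 25v^2,

so the integral becomes

    ∬_R (90u^2 - 30u v + 25v^2) · |J| du dv = ∫_0^1 ∫_0^1 (810u^2 - 270u v + 225v^2) dv du.

Inner (v): 810u^2 - 135u + 75.
Outer (u): 555/2.

Therefore ∬_D (5x^2 + 5y^2) dx dy = 555/2.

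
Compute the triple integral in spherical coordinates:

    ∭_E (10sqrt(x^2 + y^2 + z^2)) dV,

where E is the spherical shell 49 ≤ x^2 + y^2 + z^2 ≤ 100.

In spherical coordinates, x = ρ sin(φ) cos(θ), y = ρ sin(φ) sin(θ), z = ρ cos(φ), and dV = ρ^2 sin(φ) dρ dφ dθ.

The integrand becomes 10ρ, so

    ∭_E (10sqrt(x^2 + y^2 + z^2)) dV = ∫_{0}^{2π} ∫_{0}^{π} ∫_{7}^{10} (10ρ) · ρ^2 sin(φ) dρ dφ dθ.

Inner (ρ): 37995sin(φ)/2.
Middle (φ): 37995.
Outer (θ): 75990π.

Therefore the triple integral equals 75990π.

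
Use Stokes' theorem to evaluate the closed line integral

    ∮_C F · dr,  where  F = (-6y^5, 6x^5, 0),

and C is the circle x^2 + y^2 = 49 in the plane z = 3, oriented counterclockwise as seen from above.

Let S be the flat disk x^2 + y^2 ≤ 49 in the plane z = 3, with upward unit normal n̂ = ẑ. By Stokes' theorem,

    ∮_C F · dr = ∬_S (∇ × F) · n̂ dS = ∬_D (curl F)_z dA,

where D is the disk x^2 + y^2 ≤ 49.

Compute the curl of F = (-6y^5, 6x^5, 0):
    (∇ × F)_x = ∂F_z/∂y - ∂F_y/∂z = 0,
    (∇ × F)_y = ∂F_x/∂z - ∂F_z/∂x = 0,
    (∇ × F)_z = ∂F_y/∂x - ∂F_x/∂y = 30x^4 + 30y^4.

On z = 3, (curl F)_z = 30x^4 + 30y^4.

Convert to polar (x = r cos θ, y = r sin θ, dA = r dr dθ); the integrand becomes 30r^4(sin(θ)^4 + cos(θ)^4), so

    ∬_D (curl F)_z dA = ∫_0^{2π} ∫_0^{7} (30r^4(sin(θ)^4 + cos(θ)^4)) · r dr dθ.

Inner (r from 0 to 7): 588245sin(θ)^4 + 588245cos(θ)^4.
Outer (θ from 0 to 2π): 1764735π/2.

Therefore ∮_C F · dr = 1764735π/2.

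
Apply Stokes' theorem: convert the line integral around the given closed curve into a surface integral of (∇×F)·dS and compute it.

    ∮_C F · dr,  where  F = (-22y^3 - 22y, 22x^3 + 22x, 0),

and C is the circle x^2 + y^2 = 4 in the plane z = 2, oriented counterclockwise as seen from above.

Let S be the flat disk x^2 + y^2 ≤ 4 in the plane z = 2, with upward unit normal n̂ = ẑ. By Stokes' theorem,

    ∮_C F · dr = ∬_S (∇ × F) · n̂ dS = ∬_D (curl F)_z dA,

where D is the disk x^2 + y^2 ≤ 4.

Compute the curl of F = (-22y^3 - 22y, 22x^3 + 22x, 0):
    (∇ × F)_x = ∂F_z/∂y - ∂F_y/∂z = 0,
    (∇ × F)_y = ∂F_x/∂z - ∂F_z/∂x = 0,
    (∇ × F)_z = ∂F_y/∂x - ∂F_x/∂y = 66x^2 + 66y^2 + 44.

On z = 2, (curl F)_z = 66x^2 + 66y^2 + 44.

Convert to polar (x = r cos θ, y = r sin θ, dA = r dr dθ); the integrand becomes 66r^2 + 44, so

    ∬_D (curl F)_z dA = ∫_0^{2π} ∫_0^{2} (66r^2 + 44) · r dr dθ.

Inner (r from 0 to 2): 352.
Outer (θ from 0 to 2π): 704π.

Therefore ∮_C F · dr = 704π.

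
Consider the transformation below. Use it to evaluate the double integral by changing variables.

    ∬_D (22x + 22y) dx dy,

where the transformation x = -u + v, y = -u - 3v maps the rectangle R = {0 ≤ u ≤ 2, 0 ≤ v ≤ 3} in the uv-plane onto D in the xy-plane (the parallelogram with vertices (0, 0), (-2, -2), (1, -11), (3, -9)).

Compute the Jacobian determinant of (x, y) with respect to (u, v):

    ∂(x,y)/∂(u,v) = | -1  1 | = (-1)(-3) - (1)(-1) = 4.
                   | -1  -3 |

Its absolute value is |J| = 4 (the area scaling factor).

Substituting x = -u + v, y = -u - 3v into the integrand,

    22x + 22y → -44u - 44v,

so the integral becomes

    ∬_R (-44u - 44v) · |J| du dv = ∫_0^2 ∫_0^3 (-176u - 176v) dv du.

Inner (v): -528u - 792.
Outer (u): -2640.

Therefore ∬_D (22x + 22y) dx dy = -2640.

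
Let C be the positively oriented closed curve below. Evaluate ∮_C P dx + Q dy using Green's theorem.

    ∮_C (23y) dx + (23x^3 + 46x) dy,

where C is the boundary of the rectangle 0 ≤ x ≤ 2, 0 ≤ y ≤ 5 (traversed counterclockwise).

Green's theorem converts the closed line integral into a double integral over the enclosed region D:

    ∮_C P dx + Q dy = ∬_D (∂Q/∂x - ∂P/∂y) dA.

Here P = 23y, Q = 23x^3 + 46x, so

    ∂Q/∂x = 69x^2 + 46,    ∂P/∂y = 23,
    ∂Q/∂x - ∂P/∂y = 69x^2 + 23.

D is the region 0 ≤ x ≤ 2, 0 ≤ y ≤ 5. Evaluating the double integral:

    ∬_D (69x^2 + 23) dA = ∫_0^{2} ∫_0^{5} (69x^2 + 23) dy dx.

Inner (y from 0 to 5): 345x^2 + 115.
Outer (x from 0 to 2): 1150.

Therefore ∮_C P dx + Q dy = 1150.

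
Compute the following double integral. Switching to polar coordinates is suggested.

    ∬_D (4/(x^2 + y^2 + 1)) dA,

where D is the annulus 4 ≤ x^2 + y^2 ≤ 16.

The region D is 2 ≤ r ≤ 4, 0 ≤ θ ≤ 2π in polar coordinates, where x = r cos(θ), y = r sin(θ), and dA = r dr dθ.

Under the substitution, the integrand becomes 4/(r^2 + 1), so

    ∬_D (4/(x^2 + y^2 + 1)) dA = ∫_{0}^{2π} ∫_{2}^{4} (4/(r^2 + 1)) · r dr dθ.

Inner integral (in r): ∫_{2}^{4} (4/(r^2 + 1)) · r dr = log(289/25).

Outer integral (in θ): ∫_{0}^{2π} (log(289/25)) dθ = log((289/25)^(2π)).

Therefore ∬_D (4/(x^2 + y^2 + 1)) dA = log((289/25)^(2π)).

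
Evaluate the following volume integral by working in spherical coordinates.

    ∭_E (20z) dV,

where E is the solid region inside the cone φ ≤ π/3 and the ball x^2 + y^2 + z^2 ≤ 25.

In spherical coordinates, x = ρ sin(φ) cos(θ), y = ρ sin(φ) sin(θ), z = ρ cos(φ), and dV = ρ^2 sin(φ) dρ dφ dθ.

The integrand becomes 20ρ cos(φ), so

    ∭_E (20z) dV = ∫_{0}^{2π} ∫_{0}^{π/3} ∫_{0}^{5} (20ρ cos(φ)) · ρ^2 sin(φ) dρ dφ dθ.

Inner (ρ): 3125sin(2φ)/2.
Middle (φ): 9375/8.
Outer (θ): 9375π/4.

Therefore the triple integral equals 9375π/4.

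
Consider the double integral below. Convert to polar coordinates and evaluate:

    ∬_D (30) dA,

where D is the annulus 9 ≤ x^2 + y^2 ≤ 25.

The region D is 3 ≤ r ≤ 5, 0 ≤ θ ≤ 2π in polar coordinates, where x = r cos(θ), y = r sin(θ), and dA = r dr dθ.

Under the substitution, the integrand becomes 30, so

    ∬_D (30) dA = ∫_{0}^{2π} ∫_{3}^{5} (30) · r dr dθ.

Inner integral (in r): ∫_{3}^{5} (30) · r dr = 240.

Outer integral (in θ): ∫_{0}^{2π} (240) dθ = 480π.

Therefore ∬_D (30) dA = 480π.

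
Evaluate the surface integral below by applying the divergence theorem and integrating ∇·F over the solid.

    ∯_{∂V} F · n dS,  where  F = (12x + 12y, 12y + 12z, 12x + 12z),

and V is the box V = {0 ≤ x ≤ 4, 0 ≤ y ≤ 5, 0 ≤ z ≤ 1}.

By the divergence theorem,

    ∯_{∂V} F · n dS = ∭_V (∇ · F) dV.

Compute the divergence:
    ∇ · F = ∂F_x/∂x + ∂F_y/∂y + ∂F_z/∂z = 12 + 12 + 12 = 36.

V is a rectangular box, so dV = dx dy dz with 0 ≤ x ≤ 4, 0 ≤ y ≤ 5, 0 ≤ z ≤ 1.

Integrate (36) over V as an iterated integral:

    ∭_V (∇·F) dV = ∫_0^{4} ∫_0^{5} ∫_0^{1} (36) dz dy dx.

Inner (z from 0 to 1): 36.
Middle (y from 0 to 5): 180.
Outer (x from 0 to 4): 720.

Therefore ∯_{∂V} F · n dS = 720.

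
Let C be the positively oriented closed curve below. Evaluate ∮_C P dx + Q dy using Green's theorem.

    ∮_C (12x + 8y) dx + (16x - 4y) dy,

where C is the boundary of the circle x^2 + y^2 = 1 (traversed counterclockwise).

Green's theorem converts the closed line integral into a double integral over the enclosed region D:

    ∮_C P dx + Q dy = ∬_D (∂Q/∂x - ∂P/∂y) dA.

Here P = 12x + 8y, Q = 16x - 4y, so

    ∂Q/∂x = 16,    ∂P/∂y = 8,
    ∂Q/∂x - ∂P/∂y = 8.

D is the region x^2 + y^2 ≤ 1. Evaluating the double integral:

In polar coordinates (x = r cos θ, y = r sin θ, dA = r dr dθ) the integrand becomes 8, so

    ∬_D (8) dA = ∫_0^{2π} ∫_0^{1} (8) · r dr dθ.

Inner (r from 0 to 1): 4.
Outer (θ from 0 to 2π): 8π.

Therefore ∮_C P dx + Q dy = 8π.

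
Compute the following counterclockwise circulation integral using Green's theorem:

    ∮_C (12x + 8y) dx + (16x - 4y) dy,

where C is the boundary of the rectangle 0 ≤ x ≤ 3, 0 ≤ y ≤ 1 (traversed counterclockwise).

Green's theorem converts the closed line integral into a double integral over the enclosed region D:

    ∮_C P dx + Q dy = ∬_D (∂Q/∂x - ∂P/∂y) dA.

Here P = 12x + 8y, Q = 16x - 4y, so

    ∂Q/∂x = 16,    ∂P/∂y = 8,
    ∂Q/∂x - ∂P/∂y = 8.

D is the region 0 ≤ x ≤ 3, 0 ≤ y ≤ 1. Evaluating the double integral:

    ∬_D (8) dA = ∫_0^{3} ∫_0^{1} (8) dy dx.

Inner (y from 0 to 1): 8.
Outer (x from 0 to 3): 24.

Therefore ∮_C P dx + Q dy = 24.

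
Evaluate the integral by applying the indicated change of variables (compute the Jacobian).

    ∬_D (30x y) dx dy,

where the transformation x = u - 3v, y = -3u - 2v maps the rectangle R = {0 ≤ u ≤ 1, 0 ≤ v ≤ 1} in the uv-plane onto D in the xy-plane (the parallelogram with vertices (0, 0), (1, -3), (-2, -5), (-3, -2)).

Compute the Jacobian determinant of (x, y) with respect to (u, v):

    ∂(x,y)/∂(u,v) = | 1  -3 | = (1)(-2) - (-3)(-3) = -11.
                   | -3  -2 |

Its absolute value is |J| = 11 (the area scaling factor).

Substituting x = u - 3v, y = -3u - 2v into the integrand,

    30x y → -90u^2 + 210u v + 180v^2,

so the integral becomes

    ∬_R (-90u^2 + 210u v + 180v^2) · |J| du dv = ∫_0^1 ∫_0^1 (-990u^2 + 2310u v + 1980v^2) dv du.

Inner (v): -990u^2 + 1155u + 660.
Outer (u): 1815/2.

Therefore ∬_D (30x y) dx dy = 1815/2.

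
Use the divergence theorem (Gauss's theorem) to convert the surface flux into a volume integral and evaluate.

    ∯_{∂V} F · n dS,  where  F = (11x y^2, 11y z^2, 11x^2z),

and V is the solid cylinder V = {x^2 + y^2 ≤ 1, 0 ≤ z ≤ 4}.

By the divergence theorem,

    ∯_{∂V} F · n dS = ∭_V (∇ · F) dV.

Compute the divergence:
    ∇ · F = ∂F_x/∂x + ∂F_y/∂y + ∂F_z/∂z = 11y^2 + 11z^2 + 11x^2 = 11x^2 + 11y^2 + 11z^2.

In cylindrical coordinates, x = r cos(θ), y = r sin(θ), z = z, dV = r dr dθ dz, with 0 ≤ r ≤ 1, 0 ≤ θ ≤ 2π, 0 ≤ z ≤ 4.

The integrand, after substitution and multiplying by the volume element, becomes (11r^2 + 11z^2) · r, so

    ∭_V (∇·F) dV = ∫_0^{2π} ∫_0^{1} ∫_0^{4} (11r^2 + 11z^2) · r dz dr dθ.

Inner (z from 0 to 4): 44r (r^2 + 16/3).
Middle (r from 0 to 1): 385/3.
Outer (θ from 0 to 2π): 770π/3.

Therefore ∯_{∂V} F · n dS = 770π/3.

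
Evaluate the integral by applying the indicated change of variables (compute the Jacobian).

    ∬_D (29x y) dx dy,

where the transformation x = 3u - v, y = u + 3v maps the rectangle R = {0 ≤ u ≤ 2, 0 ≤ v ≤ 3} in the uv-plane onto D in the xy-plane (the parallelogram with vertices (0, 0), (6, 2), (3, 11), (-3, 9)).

Compute the Jacobian determinant of (x, y) with respect to (u, v):

    ∂(x,y)/∂(u,v) = | 3  -1 | = (3)(3) - (-1)(1) = 10.
                   | 1  3 |

Its absolute value is |J| = 10 (the area scaling factor).

Substituting x = 3u - v, y = u + 3v into the integrand,

    29x y → 87u^2 + 232u v - 87v^2,

so the integral becomes

    ∬_R (87u^2 + 232u v - 87v^2) · |J| du dv = ∫_0^2 ∫_0^3 (870u^2 + 2320u v - 870v^2) dv du.

Inner (v): 2610u^2 + 10440u - 7830.
Outer (u): 12180.

Therefore ∬_D (29x y) dx dy = 12180.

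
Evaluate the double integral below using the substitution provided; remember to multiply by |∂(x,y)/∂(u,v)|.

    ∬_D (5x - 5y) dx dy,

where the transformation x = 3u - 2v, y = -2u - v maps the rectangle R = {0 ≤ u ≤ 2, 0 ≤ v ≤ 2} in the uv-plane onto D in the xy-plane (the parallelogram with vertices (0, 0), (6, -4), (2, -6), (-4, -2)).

Compute the Jacobian determinant of (x, y) with respect to (u, v):

    ∂(x,y)/∂(u,v) = | 3  -2 | = (3)(-1) - (-2)(-2) = -7.
                   | -2  -1 |

Its absolute value is |J| = 7 (the area scaling factor).

Substituting x = 3u - 2v, y = -2u - v into the integrand,

    5x - 5y → 25u - 5v,

so the integral becomes

    ∬_R (25u - 5v) · |J| du dv = ∫_0^2 ∫_0^2 (175u - 35v) dv du.

Inner (v): 350u - 70.
Outer (u): 560.

Therefore ∬_D (5x - 5y) dx dy = 560.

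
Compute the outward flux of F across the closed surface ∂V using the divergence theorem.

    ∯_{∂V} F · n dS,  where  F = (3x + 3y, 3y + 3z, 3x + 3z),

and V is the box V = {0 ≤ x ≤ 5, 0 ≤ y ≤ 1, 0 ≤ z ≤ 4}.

By the divergence theorem,

    ∯_{∂V} F · n dS = ∭_V (∇ · F) dV.

Compute the divergence:
    ∇ · F = ∂F_x/∂x + ∂F_y/∂y + ∂F_z/∂z = 3 + 3 + 3 = 9.

V is a rectangular box, so dV = dx dy dz with 0 ≤ x ≤ 5, 0 ≤ y ≤ 1, 0 ≤ z ≤ 4.

Integrate (9) over V as an iterated integral:

    ∭_V (∇·F) dV = ∫_0^{5} ∫_0^{1} ∫_0^{4} (9) dz dy dx.

Inner (z from 0 to 4): 36.
Middle (y from 0 to 1): 36.
Outer (x from 0 to 5): 180.

Therefore ∯_{∂V} F · n dS = 180.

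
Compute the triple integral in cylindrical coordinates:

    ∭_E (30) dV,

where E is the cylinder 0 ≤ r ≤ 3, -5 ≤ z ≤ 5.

In cylindrical coordinates, x = r cos(θ), y = r sin(θ), z = z, and dV = r dr dθ dz.

The integrand becomes 30, so

    ∭_E (30) dV = ∫_{0}^{2π} ∫_{0}^{3} ∫_{-5}^{5} (30) · r dz dr dθ.

Inner (z): 300r.
Middle (r from 0 to 3): 1350.
Outer (θ): 2700π.

Therefore the triple integral equals 2700π.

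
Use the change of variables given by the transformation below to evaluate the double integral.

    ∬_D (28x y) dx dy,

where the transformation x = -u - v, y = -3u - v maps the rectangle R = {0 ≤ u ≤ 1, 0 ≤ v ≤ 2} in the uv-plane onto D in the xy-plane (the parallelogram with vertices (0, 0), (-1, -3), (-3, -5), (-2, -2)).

Compute the Jacobian determinant of (x, y) with respect to (u, v):

    ∂(x,y)/∂(u,v) = | -1  -1 | = (-1)(-1) - (-1)(-3) = -2.
                   | -3  -1 |

Its absolute value is |J| = 2 (the area scaling factor).

Substituting x = -u - v, y = -3u - v into the integrand,

    28x y → 84u^2 + 112u v + 28v^2,

so the integral becomes

    ∬_R (84u^2 + 112u v + 28v^2) · |J| du dv = ∫_0^1 ∫_0^2 (168u^2 + 224u v + 56v^2) dv du.

Inner (v): 336u^2 + 448u + 448/3.
Outer (u): 1456/3.

Therefore ∬_D (28x y) dx dy = 1456/3.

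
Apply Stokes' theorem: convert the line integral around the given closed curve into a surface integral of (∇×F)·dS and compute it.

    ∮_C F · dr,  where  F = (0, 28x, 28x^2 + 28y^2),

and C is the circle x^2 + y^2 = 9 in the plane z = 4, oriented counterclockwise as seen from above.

Let S be the flat disk x^2 + y^2 ≤ 9 in the plane z = 4, with upward unit normal n̂ = ẑ. By Stokes' theorem,

    ∮_C F · dr = ∬_S (∇ × F) · n̂ dS = ∬_D (curl F)_z dA,

where D is the disk x^2 + y^2 ≤ 9.

Compute the curl of F = (0, 28x, 28x^2 + 28y^2):
    (∇ × F)_x = ∂F_z/∂y - ∂F_y/∂z = 56y,
    (∇ × F)_y = ∂F_x/∂z - ∂F_z/∂x = -56x,
    (∇ × F)_z = ∂F_y/∂x - ∂F_x/∂y = 28.

On z = 4, (curl F)_z = 28.

Convert to polar (x = r cos θ, y = r sin θ, dA = r dr dθ); the integrand becomes 28, so

    ∬_D (curl F)_z dA = ∫_0^{2π} ∫_0^{3} (28) · r dr dθ.

Inner (r from 0 to 3): 126.
Outer (θ from 0 to 2π): 252π.

Therefore ∮_C F · dr = 252π.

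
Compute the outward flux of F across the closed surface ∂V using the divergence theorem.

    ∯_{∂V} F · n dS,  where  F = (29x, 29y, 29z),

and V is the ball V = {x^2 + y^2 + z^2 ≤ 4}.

By the divergence theorem,

    ∯_{∂V} F · n dS = ∭_V (∇ · F) dV.

Compute the divergence:
    ∇ · F = ∂F_x/∂x + ∂F_y/∂y + ∂F_z/∂z = 29 + 29 + 29 = 87.

In spherical coordinates, x = ρ sin(φ) cos(θ), y = ρ sin(φ) sin(θ), z = ρ cos(φ), dV = ρ^2 sin(φ) dρ dφ dθ, with 0 ≤ ρ ≤ 2, 0 ≤ φ ≤ π, 0 ≤ θ ≤ 2π.

The integrand, after substitution and multiplying by the volume element, becomes (87) · ρ^2 sin(φ), so

    ∭_V (∇·F) dV = ∫_0^{2π} ∫_0^{π} ∫_0^{2} (87) · ρ^2 sin(φ) dρ dφ dθ.

Inner (ρ from 0 to 2): 232sin(φ).
Middle (φ from 0 to π): 464.
Outer (θ from 0 to 2π): 928π.

Therefore ∯_{∂V} F · n dS = 928π.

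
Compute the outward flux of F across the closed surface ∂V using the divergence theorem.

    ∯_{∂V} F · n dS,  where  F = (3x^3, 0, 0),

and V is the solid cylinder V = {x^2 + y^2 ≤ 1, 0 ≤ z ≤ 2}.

By the divergence theorem,

    ∯_{∂V} F · n dS = ∭_V (∇ · F) dV.

Compute the divergence:
    ∇ · F = ∂F_x/∂x + ∂F_y/∂y + ∂F_z/∂z = 9x^2 + 0 + 0 = 9x^2.

In cylindrical coordinates, x = r cos(θ), y = r sin(θ), z = z, dV = r dr dθ dz, with 0 ≤ r ≤ 1, 0 ≤ θ ≤ 2π, 0 ≤ z ≤ 2.

The integrand, after substitution and multiplying by the volume element, becomes (9r^2cos(θ)^2) · r, so

    ∭_V (∇·F) dV = ∫_0^{2π} ∫_0^{1} ∫_0^{2} (9r^2cos(θ)^2) · r dz dr dθ.

Inner (z from 0 to 2): 18r^3cos(θ)^2.
Middle (r from 0 to 1): 9cos(θ)^2/2.
Outer (θ from 0 to 2π): 9π/2.

Therefore ∯_{∂V} F · n dS = 9π/2.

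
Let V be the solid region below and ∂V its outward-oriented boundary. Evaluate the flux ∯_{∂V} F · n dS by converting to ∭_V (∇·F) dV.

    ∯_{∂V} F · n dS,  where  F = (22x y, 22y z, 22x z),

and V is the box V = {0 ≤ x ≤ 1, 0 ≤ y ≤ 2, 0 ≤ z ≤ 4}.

By the divergence theorem,

    ∯_{∂V} F · n dS = ∭_V (∇ · F) dV.

Compute the divergence:
    ∇ · F = ∂F_x/∂x + ∂F_y/∂y + ∂F_z/∂z = 22y + 22z + 22x = 22x + 22y + 22z.

V is a rectangular box, so dV = dx dy dz with 0 ≤ x ≤ 1, 0 ≤ y ≤ 2, 0 ≤ z ≤ 4.

Integrate (22x + 22y + 22z) over V as an iterated integral:

    ∭_V (∇·F) dV = ∫_0^{1} ∫_0^{2} ∫_0^{4} (22x + 22y + 22z) dz dy dx.

Inner (z from 0 to 4): 88x + 88y + 176.
Middle (y from 0 to 2): 176x + 528.
Outer (x from 0 to 1): 616.

Therefore ∯_{∂V} F · n dS = 616.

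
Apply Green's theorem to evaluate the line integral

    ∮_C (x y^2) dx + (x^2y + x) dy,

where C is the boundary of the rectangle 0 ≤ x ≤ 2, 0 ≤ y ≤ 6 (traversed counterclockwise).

Green's theorem converts the closed line integral into a double integral over the enclosed region D:

    ∮_C P dx + Q dy = ∬_D (∂Q/∂x - ∂P/∂y) dA.

Here P = x y^2, Q = x^2y + x, so

    ∂Q/∂x = 2x y + 1,    ∂P/∂y = 2x y,
    ∂Q/∂x - ∂P/∂y = 1.

D is the region 0 ≤ x ≤ 2, 0 ≤ y ≤ 6. Evaluating the double integral:

    ∬_D (1) dA = ∫_0^{2} ∫_0^{6} (1) dy dx.

Inner (y from 0 to 6): 6.
Outer (x from 0 to 2): 12.

Therefore ∮_C P dx + Q dy = 12.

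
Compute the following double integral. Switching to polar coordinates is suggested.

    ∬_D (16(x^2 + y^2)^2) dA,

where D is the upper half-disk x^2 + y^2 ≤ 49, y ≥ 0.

The region D is 0 ≤ r ≤ 7, 0 ≤ θ ≤ π in polar coordinates, where x = r cos(θ), y = r sin(θ), and dA = r dr dθ.

Under the substitution, the integrand becomes 16r^4, so

    ∬_D (16(x^2 + y^2)^2) dA = ∫_{0}^{π} ∫_{0}^{7} (16r^4) · r dr dθ.

Inner integral (in r): ∫_{0}^{7} (16r^4) · r dr = 941192/3.

Outer integral (in θ): ∫_{0}^{π} (941192/3) dθ = 941192π/3.

Therefore ∬_D (16(x^2 + y^2)^2) dA = 941192π/3.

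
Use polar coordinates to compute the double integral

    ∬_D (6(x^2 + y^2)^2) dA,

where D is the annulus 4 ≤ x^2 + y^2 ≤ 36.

The region D is 2 ≤ r ≤ 6, 0 ≤ θ ≤ 2π in polar coordinates, where x = r cos(θ), y = r sin(θ), and dA = r dr dθ.

Under the substitution, the integrand becomes 6r^4, so

    ∬_D (6(x^2 + y^2)^2) dA = ∫_{0}^{2π} ∫_{2}^{6} (6r^4) · r dr dθ.

Inner integral (in r): ∫_{2}^{6} (6r^4) · r dr = 46592.

Outer integral (in θ): ∫_{0}^{2π} (46592) dθ = 93184π.

Therefore ∬_D (6(x^2 + y^2)^2) dA = 93184π.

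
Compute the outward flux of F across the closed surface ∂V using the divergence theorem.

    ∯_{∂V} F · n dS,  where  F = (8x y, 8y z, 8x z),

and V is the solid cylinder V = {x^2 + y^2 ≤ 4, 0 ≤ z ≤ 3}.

By the divergence theorem,

    ∯_{∂V} F · n dS = ∭_V (∇ · F) dV.

Compute the divergence:
    ∇ · F = ∂F_x/∂x + ∂F_y/∂y + ∂F_z/∂z = 8y + 8z + 8x = 8x + 8y + 8z.

In cylindrical coordinates, x = r cos(θ), y = r sin(θ), z = z, dV = r dr dθ dz, with 0 ≤ r ≤ 2, 0 ≤ θ ≤ 2π, 0 ≤ z ≤ 3.

The integrand, after substitution and multiplying by the volume element, becomes (8sqrt(2)r sin(θ + π/4) + 8z) · r, so

    ∭_V (∇·F) dV = ∫_0^{2π} ∫_0^{2} ∫_0^{3} (8sqrt(2)r sin(θ + π/4) + 8z) · r dz dr dθ.

Inner (z from 0 to 3): 12r (2sqrt(2)r sin(θ + π/4) + 3).
Middle (r from 0 to 2): 64sqrt(2)sin(θ + π/4) + 72.
Outer (θ from 0 to 2π): 144π.

Therefore ∯_{∂V} F · n dS = 144π.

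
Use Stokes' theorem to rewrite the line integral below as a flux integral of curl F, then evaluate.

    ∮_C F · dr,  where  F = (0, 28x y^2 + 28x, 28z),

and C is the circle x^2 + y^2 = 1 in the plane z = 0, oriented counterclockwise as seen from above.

Let S be the flat disk x^2 + y^2 ≤ 1 in the plane z = 0, with upward unit normal n̂ = ẑ. By Stokes' theorem,

    ∮_C F · dr = ∬_S (∇ × F) · n̂ dS = ∬_D (curl F)_z dA,

where D is the disk x^2 + y^2 ≤ 1.

Compute the curl of F = (0, 28x y^2 + 28x, 28z):
    (∇ × F)_x = ∂F_z/∂y - ∂F_y/∂z = 0,
    (∇ × F)_y = ∂F_x/∂z - ∂F_z/∂x = 0,
    (∇ × F)_z = ∂F_y/∂x - ∂F_x/∂y = 28y^2 + 28.

On z = 0, (curl F)_z = 28y^2 + 28.

Convert to polar (x = r cos θ, y = r sin θ, dA = r dr dθ); the integrand becomes 28r^2sin(θ)^2 + 28, so

    ∬_D (curl F)_z dA = ∫_0^{2π} ∫_0^{1} (28r^2sin(θ)^2 + 28) · r dr dθ.

Inner (r from 0 to 1): 7sin(θ)^2 + 14.
Outer (θ from 0 to 2π): 35π.

Therefore ∮_C F · dr = 35π.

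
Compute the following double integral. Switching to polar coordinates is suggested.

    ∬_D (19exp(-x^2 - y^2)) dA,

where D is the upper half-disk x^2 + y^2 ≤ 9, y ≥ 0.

The region D is 0 ≤ r ≤ 3, 0 ≤ θ ≤ π in polar coordinates, where x = r cos(θ), y = r sin(θ), and dA = r dr dθ.

Under the substitution, the integrand becomes 19exp(-r^2), so

    ∬_D (19exp(-x^2 - y^2)) dA = ∫_{0}^{π} ∫_{0}^{3} (19exp(-r^2)) · r dr dθ.

Inner integral (in r): ∫_{0}^{3} (19exp(-r^2)) · r dr = 19/2 - 19exp(-9)/2.

Outer integral (in θ): ∫_{0}^{π} (19/2 - 19exp(-9)/2) dθ = -19π (1 - exp(9))exp(-9)/2.

Therefore ∬_D (19exp(-x^2 - y^2)) dA = -19π (1 - exp(9))exp(-9)/2.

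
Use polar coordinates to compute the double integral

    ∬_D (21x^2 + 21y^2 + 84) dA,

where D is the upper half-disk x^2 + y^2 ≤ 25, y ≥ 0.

The region D is 0 ≤ r ≤ 5, 0 ≤ θ ≤ π in polar coordinates, where x = r cos(θ), y = r sin(θ), and dA = r dr dθ.

Under the substitution, the integrand becomes 21r^2 + 84, so

    ∬_D (21x^2 + 21y^2 + 84) dA = ∫_{0}^{π} ∫_{0}^{5} (21r^2 + 84) · r dr dθ.

Inner integral (in r): ∫_{0}^{5} (21r^2 + 84) · r dr = 17325/4.

Outer integral (in θ): ∫_{0}^{π} (17325/4) dθ = 17325π/4.

Therefore ∬_D (21x^2 + 21y^2 + 84) dA = 17325π/4.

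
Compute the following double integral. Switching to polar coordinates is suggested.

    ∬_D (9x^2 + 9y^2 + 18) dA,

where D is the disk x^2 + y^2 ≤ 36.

The region D is 0 ≤ r ≤ 6, 0 ≤ θ ≤ 2π in polar coordinates, where x = r cos(θ), y = r sin(θ), and dA = r dr dθ.

Under the substitution, the integrand becomes 9r^2 + 18, so

    ∬_D (9x^2 + 9y^2 + 18) dA = ∫_{0}^{2π} ∫_{0}^{6} (9r^2 + 18) · r dr dθ.

Inner integral (in r): ∫_{0}^{6} (9r^2 + 18) · r dr = 3240.

Outer integral (in θ): ∫_{0}^{2π} (3240) dθ = 6480π.

Therefore ∬_D (9x^2 + 9y^2 + 18) dA = 6480π.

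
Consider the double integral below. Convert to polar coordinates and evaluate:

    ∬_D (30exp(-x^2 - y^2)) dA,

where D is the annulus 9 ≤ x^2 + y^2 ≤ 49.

The region D is 3 ≤ r ≤ 7, 0 ≤ θ ≤ 2π in polar coordinates, where x = r cos(θ), y = r sin(θ), and dA = r dr dθ.

Under the substitution, the integrand becomes 30exp(-r^2), so

    ∬_D (30exp(-x^2 - y^2)) dA = ∫_{0}^{2π} ∫_{3}^{7} (30exp(-r^2)) · r dr dθ.

Inner integral (in r): ∫_{3}^{7} (30exp(-r^2)) · r dr = -(15 - 15exp(40))exp(-49).

Outer integral (in θ): ∫_{0}^{2π} (-(15 - 15exp(40))exp(-49)) dθ = -30π (1 - exp(40))exp(-49).

Therefore ∬_D (30exp(-x^2 - y^2)) dA = -30π (1 - exp(40))exp(-49).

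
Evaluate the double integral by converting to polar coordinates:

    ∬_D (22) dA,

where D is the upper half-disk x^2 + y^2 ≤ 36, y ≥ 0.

The region D is 0 ≤ r ≤ 6, 0 ≤ θ ≤ π in polar coordinates, where x = r cos(θ), y = r sin(θ), and dA = r dr dθ.

Under the substitution, the integrand becomes 22, so

    ∬_D (22) dA = ∫_{0}^{π} ∫_{0}^{6} (22) · r dr dθ.

Inner integral (in r): ∫_{0}^{6} (22) · r dr = 396.

Outer integral (in θ): ∫_{0}^{π} (396) dθ = 396π.

Therefore ∬_D (22) dA = 396π.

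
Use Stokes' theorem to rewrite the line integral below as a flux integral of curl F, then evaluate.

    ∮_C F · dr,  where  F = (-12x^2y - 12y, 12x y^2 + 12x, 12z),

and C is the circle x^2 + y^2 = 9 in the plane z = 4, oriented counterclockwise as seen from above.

Let S be the flat disk x^2 + y^2 ≤ 9 in the plane z = 4, with upward unit normal n̂ = ẑ. By Stokes' theorem,

    ∮_C F · dr = ∬_S (∇ × F) · n̂ dS = ∬_D (curl F)_z dA,

where D is the disk x^2 + y^2 ≤ 9.

Compute the curl of F = (-12x^2y - 12y, 12x y^2 + 12x, 12z):
    (∇ × F)_x = ∂F_z/∂y - ∂F_y/∂z = 0,
    (∇ × F)_y = ∂F_x/∂z - ∂F_z/∂x = 0,
    (∇ × F)_z = ∂F_y/∂x - ∂F_x/∂y = 12x^2 + 12y^2 + 24.

On z = 4, (curl F)_z = 12x^2 + 12y^2 + 24.

Convert to polar (x = r cos θ, y = r sin θ, dA = r dr dθ); the integrand becomes 12r^2 + 24, so

    ∬_D (curl F)_z dA = ∫_0^{2π} ∫_0^{3} (12r^2 + 24) · r dr dθ.

Inner (r from 0 to 3): 351.
Outer (θ from 0 to 2π): 702π.

Therefore ∮_C F · dr = 702π.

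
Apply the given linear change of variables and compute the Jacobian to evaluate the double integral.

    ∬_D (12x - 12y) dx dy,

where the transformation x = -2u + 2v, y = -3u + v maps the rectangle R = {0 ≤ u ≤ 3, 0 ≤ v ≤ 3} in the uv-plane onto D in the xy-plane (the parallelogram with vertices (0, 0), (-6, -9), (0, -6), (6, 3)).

Compute the Jacobian determinant of (x, y) with respect to (u, v):

    ∂(x,y)/∂(u,v) = | -2  2 | = (-2)(1) - (2)(-3) = 4.
                   | -3  1 |

Its absolute value is |J| = 4 (the area scaling factor).

Substituting x = -2u + 2v, y = -3u + v into the integrand,

    12x - 12y → 12u + 12v,

so the integral becomes

    ∬_R (12u + 12v) · |J| du dv = ∫_0^3 ∫_0^3 (48u + 48v) dv du.

Inner (v): 144u + 216.
Outer (u): 1296.

Therefore ∬_D (12x - 12y) dx dy = 1296.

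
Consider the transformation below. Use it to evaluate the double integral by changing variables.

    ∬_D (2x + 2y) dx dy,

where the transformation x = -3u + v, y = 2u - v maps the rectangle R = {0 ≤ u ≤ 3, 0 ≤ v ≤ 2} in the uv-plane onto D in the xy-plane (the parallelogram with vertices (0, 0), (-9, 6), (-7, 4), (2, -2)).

Compute the Jacobian determinant of (x, y) with respect to (u, v):

    ∂(x,y)/∂(u,v) = | -3  1 | = (-3)(-1) - (1)(2) = 1.
                   | 2  -1 |

Its absolute value is |J| = 1 (the area scaling factor).

Substituting x = -3u + v, y = 2u - v into the integrand,

    2x + 2y → -2u,

so the integral becomes

    ∬_R (-2u) · |J| du dv = ∫_0^3 ∫_0^2 (-2u) dv du.

Inner (v): -4u.
Outer (u): -18.

Therefore ∬_D (2x + 2y) dx dy = -18.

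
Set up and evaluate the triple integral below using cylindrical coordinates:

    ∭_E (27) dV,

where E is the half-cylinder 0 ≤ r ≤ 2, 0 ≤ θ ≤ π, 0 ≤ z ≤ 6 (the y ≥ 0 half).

In cylindrical coordinates, x = r cos(θ), y = r sin(θ), z = z, and dV = r dr dθ dz.

The integrand becomes 27, so

    ∭_E (27) dV = ∫_{0}^{π} ∫_{0}^{2} ∫_{0}^{6} (27) · r dz dr dθ.

Inner (z): 162r.
Middle (r from 0 to 2): 324.
Outer (θ): 324π.

Therefore the triple integral equals 324π.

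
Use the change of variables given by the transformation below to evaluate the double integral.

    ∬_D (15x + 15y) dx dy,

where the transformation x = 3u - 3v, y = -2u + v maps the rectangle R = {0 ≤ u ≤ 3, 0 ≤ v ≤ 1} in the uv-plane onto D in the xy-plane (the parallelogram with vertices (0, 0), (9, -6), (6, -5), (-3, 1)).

Compute the Jacobian determinant of (x, y) with respect to (u, v):

    ∂(x,y)/∂(u,v) = | 3  -3 | = (3)(1) - (-3)(-2) = -3.
                   | -2  1 |

Its absolute value is |J| = 3 (the area scaling factor).

Substituting x = 3u - 3v, y = -2u + v into the integrand,

    15x + 15y → 15u - 30v,

so the integral becomes

    ∬_R (15u - 30v) · |J| du dv = ∫_0^3 ∫_0^1 (45u - 90v) dv du.

Inner (v): 45u - 45.
Outer (u): 135/2.

Therefore ∬_D (15x + 15y) dx dy = 135/2.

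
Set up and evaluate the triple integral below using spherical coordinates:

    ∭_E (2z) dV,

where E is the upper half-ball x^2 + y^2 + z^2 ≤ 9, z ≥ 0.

In spherical coordinates, x = ρ sin(φ) cos(θ), y = ρ sin(φ) sin(θ), z = ρ cos(φ), and dV = ρ^2 sin(φ) dρ dφ dθ.

The integrand becomes 2ρ cos(φ), so

    ∭_E (2z) dV = ∫_{0}^{2π} ∫_{0}^{π/2} ∫_{0}^{3} (2ρ cos(φ)) · ρ^2 sin(φ) dρ dφ dθ.

Inner (ρ): 81sin(2φ)/4.
Middle (φ): 81/4.
Outer (θ): 81π/2.

Therefore the triple integral equals 81π/2.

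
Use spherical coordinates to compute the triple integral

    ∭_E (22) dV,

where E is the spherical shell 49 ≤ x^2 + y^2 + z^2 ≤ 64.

In spherical coordinates, x = ρ sin(φ) cos(θ), y = ρ sin(φ) sin(θ), z = ρ cos(φ), and dV = ρ^2 sin(φ) dρ dφ dθ.

The integrand becomes 22, so

    ∭_E (22) dV = ∫_{0}^{2π} ∫_{0}^{π} ∫_{7}^{8} (22) · ρ^2 sin(φ) dρ dφ dθ.

Inner (ρ): 3718sin(φ)/3.
Middle (φ): 7436/3.
Outer (θ): 14872π/3.

Therefore the triple integral equals 14872π/3.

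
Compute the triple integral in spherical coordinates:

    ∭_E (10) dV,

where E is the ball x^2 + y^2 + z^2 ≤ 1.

In spherical coordinates, x = ρ sin(φ) cos(θ), y = ρ sin(φ) sin(θ), z = ρ cos(φ), and dV = ρ^2 sin(φ) dρ dφ dθ.

The integrand becomes 10, so

    ∭_E (10) dV = ∫_{0}^{2π} ∫_{0}^{π} ∫_{0}^{1} (10) · ρ^2 sin(φ) dρ dφ dθ.

Inner (ρ): 10sin(φ)/3.
Middle (φ): 20/3.
Outer (θ): 40π/3.

Therefore the triple integral equals 40π/3.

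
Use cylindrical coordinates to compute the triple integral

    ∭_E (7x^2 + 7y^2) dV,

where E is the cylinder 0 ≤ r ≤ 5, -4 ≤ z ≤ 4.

In cylindrical coordinates, x = r cos(θ), y = r sin(θ), z = z, and dV = r dr dθ dz.

The integrand becomes 7r^2, so

    ∭_E (7x^2 + 7y^2) dV = ∫_{0}^{2π} ∫_{0}^{5} ∫_{-4}^{4} (7r^2) · r dz dr dθ.

Inner (z): 56r^3.
Middle (r from 0 to 5): 8750.
Outer (θ): 17500π.

Therefore the triple integral equals 17500π.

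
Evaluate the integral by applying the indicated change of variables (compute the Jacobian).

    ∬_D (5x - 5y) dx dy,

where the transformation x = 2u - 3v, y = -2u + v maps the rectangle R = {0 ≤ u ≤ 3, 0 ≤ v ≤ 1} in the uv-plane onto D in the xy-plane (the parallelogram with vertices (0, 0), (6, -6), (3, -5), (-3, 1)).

Compute the Jacobian determinant of (x, y) with respect to (u, v):

    ∂(x,y)/∂(u,v) = | 2  -3 | = (2)(1) - (-3)(-2) = -4.
                   | -2  1 |

Its absolute value is |J| = 4 (the area scaling factor).

Substituting x = 2u - 3v, y = -2u + v into the integrand,

    5x - 5y → 20u - 20v,

so the integral becomes

    ∬_R (20u - 20v) · |J| du dv = ∫_0^3 ∫_0^1 (80u - 80v) dv du.

Inner (v): 80u - 40.
Outer (u): 240.

Therefore ∬_D (5x - 5y) dx dy = 240.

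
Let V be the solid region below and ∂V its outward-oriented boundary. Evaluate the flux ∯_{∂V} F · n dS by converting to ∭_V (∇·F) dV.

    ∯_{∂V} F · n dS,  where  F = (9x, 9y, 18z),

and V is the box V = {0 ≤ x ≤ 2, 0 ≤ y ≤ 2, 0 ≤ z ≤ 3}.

By the divergence theorem,

    ∯_{∂V} F · n dS = ∭_V (∇ · F) dV.

Compute the divergence:
    ∇ · F = ∂F_x/∂x + ∂F_y/∂y + ∂F_z/∂z = 9 + 9 + 18 = 36.

V is a rectangular box, so dV = dx dy dz with 0 ≤ x ≤ 2, 0 ≤ y ≤ 2, 0 ≤ z ≤ 3.

Integrate (36) over V as an iterated integral:

    ∭_V (∇·F) dV = ∫_0^{2} ∫_0^{2} ∫_0^{3} (36) dz dy dx.

Inner (z from 0 to 3): 108.
Middle (y from 0 to 2): 216.
Outer (x from 0 to 2): 432.

Therefore ∯_{∂V} F · n dS = 432.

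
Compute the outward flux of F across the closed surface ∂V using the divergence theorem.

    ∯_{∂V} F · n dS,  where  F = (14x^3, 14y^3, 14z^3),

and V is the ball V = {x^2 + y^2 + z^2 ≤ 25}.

By the divergence theorem,

    ∯_{∂V} F · n dS = ∭_V (∇ · F) dV.

Compute the divergence:
    ∇ · F = ∂F_x/∂x + ∂F_y/∂y + ∂F_z/∂z = 42x^2 + 42y^2 + 42z^2.

In spherical coordinates, x = ρ sin(φ) cos(θ), y = ρ sin(φ) sin(θ), z = ρ cos(φ), dV = ρ^2 sin(φ) dρ dφ dθ, with 0 ≤ ρ ≤ 5, 0 ≤ φ ≤ π, 0 ≤ θ ≤ 2π.

The integrand, after substitution and multiplying by the volume element, becomes (42ρ^2) · ρ^2 sin(φ), so

    ∭_V (∇·F) dV = ∫_0^{2π} ∫_0^{π} ∫_0^{5} (42ρ^2) · ρ^2 sin(φ) dρ dφ dθ.

Inner (ρ from 0 to 5): 26250sin(φ).
Middle (φ from 0 to π): 52500.
Outer (θ from 0 to 2π): 105000π.

Therefore ∯_{∂V} F · n dS = 105000π.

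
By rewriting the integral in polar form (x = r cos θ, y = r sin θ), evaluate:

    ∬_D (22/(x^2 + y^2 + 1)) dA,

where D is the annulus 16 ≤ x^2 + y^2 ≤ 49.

The region D is 4 ≤ r ≤ 7, 0 ≤ θ ≤ 2π in polar coordinates, where x = r cos(θ), y = r sin(θ), and dA = r dr dθ.

Under the substitution, the integrand becomes 22/(r^2 + 1), so

    ∬_D (22/(x^2 + y^2 + 1)) dA = ∫_{0}^{2π} ∫_{4}^{7} (22/(r^2 + 1)) · r dr dθ.

Inner integral (in r): ∫_{4}^{7} (22/(r^2 + 1)) · r dr = log(4882812500000000000/34271896307633).

Outer integral (in θ): ∫_{0}^{2π} (log(4882812500000000000/34271896307633)) dθ = log((4882812500000000000/34271896307633)^(2π)).

Therefore ∬_D (22/(x^2 + y^2 + 1)) dA = log((4882812500000000000/34271896307633)^(2π)).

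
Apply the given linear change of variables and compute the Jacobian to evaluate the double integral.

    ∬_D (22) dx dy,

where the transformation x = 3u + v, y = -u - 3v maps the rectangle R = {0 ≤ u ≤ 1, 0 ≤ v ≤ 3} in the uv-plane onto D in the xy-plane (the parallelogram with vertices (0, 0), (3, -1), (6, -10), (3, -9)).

Compute the Jacobian determinant of (x, y) with respect to (u, v):

    ∂(x,y)/∂(u,v) = | 3  1 | = (3)(-3) - (1)(-1) = -8.
                   | -1  -3 |

Its absolute value is |J| = 8 (the area scaling factor).

Substituting x = 3u + v, y = -u - 3v into the integrand,

    22 → 22,

so the integral becomes

    ∬_R (22) · |J| du dv = ∫_0^1 ∫_0^3 (176) dv du.

Inner (v): 528.
Outer (u): 528.

Therefore ∬_D (22) dx dy = 528.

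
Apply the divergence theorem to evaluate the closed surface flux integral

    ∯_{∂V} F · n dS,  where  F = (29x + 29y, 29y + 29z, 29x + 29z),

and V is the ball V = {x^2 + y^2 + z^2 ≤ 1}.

By the divergence theorem,

    ∯_{∂V} F · n dS = ∭_V (∇ · F) dV.

Compute the divergence:
    ∇ · F = ∂F_x/∂x + ∂F_y/∂y + ∂F_z/∂z = 29 + 29 + 29 = 87.

In spherical coordinates, x = ρ sin(φ) cos(θ), y = ρ sin(φ) sin(θ), z = ρ cos(φ), dV = ρ^2 sin(φ) dρ dφ dθ, with 0 ≤ ρ ≤ 1, 0 ≤ φ ≤ π, 0 ≤ θ ≤ 2π.

The integrand, after substitution and multiplying by the volume element, becomes (87) · ρ^2 sin(φ), so

    ∭_V (∇·F) dV = ∫_0^{2π} ∫_0^{π} ∫_0^{1} (87) · ρ^2 sin(φ) dρ dφ dθ.

Inner (ρ from 0 to 1): 29sin(φ).
Middle (φ from 0 to π): 58.
Outer (θ from 0 to 2π): 116π.

Therefore ∯_{∂V} F · n dS = 116π.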